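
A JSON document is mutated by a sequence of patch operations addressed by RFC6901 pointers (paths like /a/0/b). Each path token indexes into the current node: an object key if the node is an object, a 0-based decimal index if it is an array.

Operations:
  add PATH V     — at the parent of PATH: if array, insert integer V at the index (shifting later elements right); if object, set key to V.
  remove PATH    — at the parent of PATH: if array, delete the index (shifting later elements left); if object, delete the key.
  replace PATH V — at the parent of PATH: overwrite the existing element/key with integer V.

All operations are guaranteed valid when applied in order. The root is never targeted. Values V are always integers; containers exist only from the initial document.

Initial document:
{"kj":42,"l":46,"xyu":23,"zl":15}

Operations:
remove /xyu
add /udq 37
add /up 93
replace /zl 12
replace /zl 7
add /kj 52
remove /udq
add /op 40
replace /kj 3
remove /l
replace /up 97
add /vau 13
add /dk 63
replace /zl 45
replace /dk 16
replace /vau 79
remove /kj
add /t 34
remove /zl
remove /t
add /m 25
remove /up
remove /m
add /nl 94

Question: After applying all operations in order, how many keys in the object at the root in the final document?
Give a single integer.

After op 1 (remove /xyu): {"kj":42,"l":46,"zl":15}
After op 2 (add /udq 37): {"kj":42,"l":46,"udq":37,"zl":15}
After op 3 (add /up 93): {"kj":42,"l":46,"udq":37,"up":93,"zl":15}
After op 4 (replace /zl 12): {"kj":42,"l":46,"udq":37,"up":93,"zl":12}
After op 5 (replace /zl 7): {"kj":42,"l":46,"udq":37,"up":93,"zl":7}
After op 6 (add /kj 52): {"kj":52,"l":46,"udq":37,"up":93,"zl":7}
After op 7 (remove /udq): {"kj":52,"l":46,"up":93,"zl":7}
After op 8 (add /op 40): {"kj":52,"l":46,"op":40,"up":93,"zl":7}
After op 9 (replace /kj 3): {"kj":3,"l":46,"op":40,"up":93,"zl":7}
After op 10 (remove /l): {"kj":3,"op":40,"up":93,"zl":7}
After op 11 (replace /up 97): {"kj":3,"op":40,"up":97,"zl":7}
After op 12 (add /vau 13): {"kj":3,"op":40,"up":97,"vau":13,"zl":7}
After op 13 (add /dk 63): {"dk":63,"kj":3,"op":40,"up":97,"vau":13,"zl":7}
After op 14 (replace /zl 45): {"dk":63,"kj":3,"op":40,"up":97,"vau":13,"zl":45}
After op 15 (replace /dk 16): {"dk":16,"kj":3,"op":40,"up":97,"vau":13,"zl":45}
After op 16 (replace /vau 79): {"dk":16,"kj":3,"op":40,"up":97,"vau":79,"zl":45}
After op 17 (remove /kj): {"dk":16,"op":40,"up":97,"vau":79,"zl":45}
After op 18 (add /t 34): {"dk":16,"op":40,"t":34,"up":97,"vau":79,"zl":45}
After op 19 (remove /zl): {"dk":16,"op":40,"t":34,"up":97,"vau":79}
After op 20 (remove /t): {"dk":16,"op":40,"up":97,"vau":79}
After op 21 (add /m 25): {"dk":16,"m":25,"op":40,"up":97,"vau":79}
After op 22 (remove /up): {"dk":16,"m":25,"op":40,"vau":79}
After op 23 (remove /m): {"dk":16,"op":40,"vau":79}
After op 24 (add /nl 94): {"dk":16,"nl":94,"op":40,"vau":79}
Size at the root: 4

Answer: 4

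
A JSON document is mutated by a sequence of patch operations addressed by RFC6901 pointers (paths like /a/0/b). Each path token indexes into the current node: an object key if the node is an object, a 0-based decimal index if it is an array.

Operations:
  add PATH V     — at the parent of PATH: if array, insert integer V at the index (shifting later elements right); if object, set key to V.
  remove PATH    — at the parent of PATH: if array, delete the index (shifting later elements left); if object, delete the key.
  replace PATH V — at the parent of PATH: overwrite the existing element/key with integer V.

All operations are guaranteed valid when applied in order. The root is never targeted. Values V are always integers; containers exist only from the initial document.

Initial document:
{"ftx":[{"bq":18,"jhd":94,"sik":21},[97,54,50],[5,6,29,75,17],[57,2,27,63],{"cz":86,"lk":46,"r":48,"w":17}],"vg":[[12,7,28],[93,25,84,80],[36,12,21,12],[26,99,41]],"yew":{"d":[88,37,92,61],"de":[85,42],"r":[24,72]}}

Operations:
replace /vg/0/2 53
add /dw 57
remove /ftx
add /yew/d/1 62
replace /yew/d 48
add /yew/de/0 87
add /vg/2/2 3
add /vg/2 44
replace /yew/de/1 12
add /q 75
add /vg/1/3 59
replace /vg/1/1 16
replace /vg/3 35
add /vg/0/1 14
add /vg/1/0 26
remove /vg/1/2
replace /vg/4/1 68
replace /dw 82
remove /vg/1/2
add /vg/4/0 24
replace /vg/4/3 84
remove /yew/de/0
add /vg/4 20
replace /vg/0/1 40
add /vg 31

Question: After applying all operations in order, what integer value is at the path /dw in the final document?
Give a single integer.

After op 1 (replace /vg/0/2 53): {"ftx":[{"bq":18,"jhd":94,"sik":21},[97,54,50],[5,6,29,75,17],[57,2,27,63],{"cz":86,"lk":46,"r":48,"w":17}],"vg":[[12,7,53],[93,25,84,80],[36,12,21,12],[26,99,41]],"yew":{"d":[88,37,92,61],"de":[85,42],"r":[24,72]}}
After op 2 (add /dw 57): {"dw":57,"ftx":[{"bq":18,"jhd":94,"sik":21},[97,54,50],[5,6,29,75,17],[57,2,27,63],{"cz":86,"lk":46,"r":48,"w":17}],"vg":[[12,7,53],[93,25,84,80],[36,12,21,12],[26,99,41]],"yew":{"d":[88,37,92,61],"de":[85,42],"r":[24,72]}}
After op 3 (remove /ftx): {"dw":57,"vg":[[12,7,53],[93,25,84,80],[36,12,21,12],[26,99,41]],"yew":{"d":[88,37,92,61],"de":[85,42],"r":[24,72]}}
After op 4 (add /yew/d/1 62): {"dw":57,"vg":[[12,7,53],[93,25,84,80],[36,12,21,12],[26,99,41]],"yew":{"d":[88,62,37,92,61],"de":[85,42],"r":[24,72]}}
After op 5 (replace /yew/d 48): {"dw":57,"vg":[[12,7,53],[93,25,84,80],[36,12,21,12],[26,99,41]],"yew":{"d":48,"de":[85,42],"r":[24,72]}}
After op 6 (add /yew/de/0 87): {"dw":57,"vg":[[12,7,53],[93,25,84,80],[36,12,21,12],[26,99,41]],"yew":{"d":48,"de":[87,85,42],"r":[24,72]}}
After op 7 (add /vg/2/2 3): {"dw":57,"vg":[[12,7,53],[93,25,84,80],[36,12,3,21,12],[26,99,41]],"yew":{"d":48,"de":[87,85,42],"r":[24,72]}}
After op 8 (add /vg/2 44): {"dw":57,"vg":[[12,7,53],[93,25,84,80],44,[36,12,3,21,12],[26,99,41]],"yew":{"d":48,"de":[87,85,42],"r":[24,72]}}
After op 9 (replace /yew/de/1 12): {"dw":57,"vg":[[12,7,53],[93,25,84,80],44,[36,12,3,21,12],[26,99,41]],"yew":{"d":48,"de":[87,12,42],"r":[24,72]}}
After op 10 (add /q 75): {"dw":57,"q":75,"vg":[[12,7,53],[93,25,84,80],44,[36,12,3,21,12],[26,99,41]],"yew":{"d":48,"de":[87,12,42],"r":[24,72]}}
After op 11 (add /vg/1/3 59): {"dw":57,"q":75,"vg":[[12,7,53],[93,25,84,59,80],44,[36,12,3,21,12],[26,99,41]],"yew":{"d":48,"de":[87,12,42],"r":[24,72]}}
After op 12 (replace /vg/1/1 16): {"dw":57,"q":75,"vg":[[12,7,53],[93,16,84,59,80],44,[36,12,3,21,12],[26,99,41]],"yew":{"d":48,"de":[87,12,42],"r":[24,72]}}
After op 13 (replace /vg/3 35): {"dw":57,"q":75,"vg":[[12,7,53],[93,16,84,59,80],44,35,[26,99,41]],"yew":{"d":48,"de":[87,12,42],"r":[24,72]}}
After op 14 (add /vg/0/1 14): {"dw":57,"q":75,"vg":[[12,14,7,53],[93,16,84,59,80],44,35,[26,99,41]],"yew":{"d":48,"de":[87,12,42],"r":[24,72]}}
After op 15 (add /vg/1/0 26): {"dw":57,"q":75,"vg":[[12,14,7,53],[26,93,16,84,59,80],44,35,[26,99,41]],"yew":{"d":48,"de":[87,12,42],"r":[24,72]}}
After op 16 (remove /vg/1/2): {"dw":57,"q":75,"vg":[[12,14,7,53],[26,93,84,59,80],44,35,[26,99,41]],"yew":{"d":48,"de":[87,12,42],"r":[24,72]}}
After op 17 (replace /vg/4/1 68): {"dw":57,"q":75,"vg":[[12,14,7,53],[26,93,84,59,80],44,35,[26,68,41]],"yew":{"d":48,"de":[87,12,42],"r":[24,72]}}
After op 18 (replace /dw 82): {"dw":82,"q":75,"vg":[[12,14,7,53],[26,93,84,59,80],44,35,[26,68,41]],"yew":{"d":48,"de":[87,12,42],"r":[24,72]}}
After op 19 (remove /vg/1/2): {"dw":82,"q":75,"vg":[[12,14,7,53],[26,93,59,80],44,35,[26,68,41]],"yew":{"d":48,"de":[87,12,42],"r":[24,72]}}
After op 20 (add /vg/4/0 24): {"dw":82,"q":75,"vg":[[12,14,7,53],[26,93,59,80],44,35,[24,26,68,41]],"yew":{"d":48,"de":[87,12,42],"r":[24,72]}}
After op 21 (replace /vg/4/3 84): {"dw":82,"q":75,"vg":[[12,14,7,53],[26,93,59,80],44,35,[24,26,68,84]],"yew":{"d":48,"de":[87,12,42],"r":[24,72]}}
After op 22 (remove /yew/de/0): {"dw":82,"q":75,"vg":[[12,14,7,53],[26,93,59,80],44,35,[24,26,68,84]],"yew":{"d":48,"de":[12,42],"r":[24,72]}}
After op 23 (add /vg/4 20): {"dw":82,"q":75,"vg":[[12,14,7,53],[26,93,59,80],44,35,20,[24,26,68,84]],"yew":{"d":48,"de":[12,42],"r":[24,72]}}
After op 24 (replace /vg/0/1 40): {"dw":82,"q":75,"vg":[[12,40,7,53],[26,93,59,80],44,35,20,[24,26,68,84]],"yew":{"d":48,"de":[12,42],"r":[24,72]}}
After op 25 (add /vg 31): {"dw":82,"q":75,"vg":31,"yew":{"d":48,"de":[12,42],"r":[24,72]}}
Value at /dw: 82

Answer: 82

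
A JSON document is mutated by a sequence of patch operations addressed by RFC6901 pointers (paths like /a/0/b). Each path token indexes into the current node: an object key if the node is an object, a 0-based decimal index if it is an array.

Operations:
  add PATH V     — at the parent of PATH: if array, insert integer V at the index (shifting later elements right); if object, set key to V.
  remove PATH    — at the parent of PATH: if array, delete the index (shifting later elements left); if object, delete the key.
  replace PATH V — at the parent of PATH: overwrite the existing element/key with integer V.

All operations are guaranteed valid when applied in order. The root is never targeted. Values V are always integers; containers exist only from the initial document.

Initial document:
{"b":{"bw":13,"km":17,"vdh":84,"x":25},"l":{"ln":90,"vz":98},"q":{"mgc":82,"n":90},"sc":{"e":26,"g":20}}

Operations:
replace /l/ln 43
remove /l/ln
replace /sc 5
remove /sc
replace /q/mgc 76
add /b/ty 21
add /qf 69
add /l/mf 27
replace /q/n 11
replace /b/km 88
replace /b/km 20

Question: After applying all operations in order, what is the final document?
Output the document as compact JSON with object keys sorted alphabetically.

After op 1 (replace /l/ln 43): {"b":{"bw":13,"km":17,"vdh":84,"x":25},"l":{"ln":43,"vz":98},"q":{"mgc":82,"n":90},"sc":{"e":26,"g":20}}
After op 2 (remove /l/ln): {"b":{"bw":13,"km":17,"vdh":84,"x":25},"l":{"vz":98},"q":{"mgc":82,"n":90},"sc":{"e":26,"g":20}}
After op 3 (replace /sc 5): {"b":{"bw":13,"km":17,"vdh":84,"x":25},"l":{"vz":98},"q":{"mgc":82,"n":90},"sc":5}
After op 4 (remove /sc): {"b":{"bw":13,"km":17,"vdh":84,"x":25},"l":{"vz":98},"q":{"mgc":82,"n":90}}
After op 5 (replace /q/mgc 76): {"b":{"bw":13,"km":17,"vdh":84,"x":25},"l":{"vz":98},"q":{"mgc":76,"n":90}}
After op 6 (add /b/ty 21): {"b":{"bw":13,"km":17,"ty":21,"vdh":84,"x":25},"l":{"vz":98},"q":{"mgc":76,"n":90}}
After op 7 (add /qf 69): {"b":{"bw":13,"km":17,"ty":21,"vdh":84,"x":25},"l":{"vz":98},"q":{"mgc":76,"n":90},"qf":69}
After op 8 (add /l/mf 27): {"b":{"bw":13,"km":17,"ty":21,"vdh":84,"x":25},"l":{"mf":27,"vz":98},"q":{"mgc":76,"n":90},"qf":69}
After op 9 (replace /q/n 11): {"b":{"bw":13,"km":17,"ty":21,"vdh":84,"x":25},"l":{"mf":27,"vz":98},"q":{"mgc":76,"n":11},"qf":69}
After op 10 (replace /b/km 88): {"b":{"bw":13,"km":88,"ty":21,"vdh":84,"x":25},"l":{"mf":27,"vz":98},"q":{"mgc":76,"n":11},"qf":69}
After op 11 (replace /b/km 20): {"b":{"bw":13,"km":20,"ty":21,"vdh":84,"x":25},"l":{"mf":27,"vz":98},"q":{"mgc":76,"n":11},"qf":69}

Answer: {"b":{"bw":13,"km":20,"ty":21,"vdh":84,"x":25},"l":{"mf":27,"vz":98},"q":{"mgc":76,"n":11},"qf":69}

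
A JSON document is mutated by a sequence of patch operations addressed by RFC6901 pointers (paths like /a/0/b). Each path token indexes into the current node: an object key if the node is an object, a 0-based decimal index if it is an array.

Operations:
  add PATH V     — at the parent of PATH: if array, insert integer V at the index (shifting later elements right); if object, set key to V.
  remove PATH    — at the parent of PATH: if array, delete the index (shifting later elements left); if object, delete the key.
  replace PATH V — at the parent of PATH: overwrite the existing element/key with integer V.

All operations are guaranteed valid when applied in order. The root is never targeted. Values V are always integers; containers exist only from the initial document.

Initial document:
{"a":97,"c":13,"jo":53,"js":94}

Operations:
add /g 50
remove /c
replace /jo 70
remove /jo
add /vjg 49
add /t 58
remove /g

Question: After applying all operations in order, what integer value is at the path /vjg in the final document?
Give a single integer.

Answer: 49

Derivation:
After op 1 (add /g 50): {"a":97,"c":13,"g":50,"jo":53,"js":94}
After op 2 (remove /c): {"a":97,"g":50,"jo":53,"js":94}
After op 3 (replace /jo 70): {"a":97,"g":50,"jo":70,"js":94}
After op 4 (remove /jo): {"a":97,"g":50,"js":94}
After op 5 (add /vjg 49): {"a":97,"g":50,"js":94,"vjg":49}
After op 6 (add /t 58): {"a":97,"g":50,"js":94,"t":58,"vjg":49}
After op 7 (remove /g): {"a":97,"js":94,"t":58,"vjg":49}
Value at /vjg: 49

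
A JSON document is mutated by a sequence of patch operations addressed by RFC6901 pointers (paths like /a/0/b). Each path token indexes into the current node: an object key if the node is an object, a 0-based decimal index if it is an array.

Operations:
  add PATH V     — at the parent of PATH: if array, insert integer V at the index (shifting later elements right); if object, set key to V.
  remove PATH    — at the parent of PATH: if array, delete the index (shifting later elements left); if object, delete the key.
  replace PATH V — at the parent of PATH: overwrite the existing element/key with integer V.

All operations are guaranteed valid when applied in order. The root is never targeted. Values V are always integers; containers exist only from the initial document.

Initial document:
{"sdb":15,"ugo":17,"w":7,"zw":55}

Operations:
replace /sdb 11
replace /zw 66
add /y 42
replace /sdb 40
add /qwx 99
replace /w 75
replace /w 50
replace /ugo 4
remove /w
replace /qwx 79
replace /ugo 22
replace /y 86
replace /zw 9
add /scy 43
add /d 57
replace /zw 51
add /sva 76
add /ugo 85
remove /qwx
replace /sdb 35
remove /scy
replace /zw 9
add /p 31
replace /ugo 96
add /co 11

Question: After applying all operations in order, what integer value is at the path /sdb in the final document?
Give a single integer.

Answer: 35

Derivation:
After op 1 (replace /sdb 11): {"sdb":11,"ugo":17,"w":7,"zw":55}
After op 2 (replace /zw 66): {"sdb":11,"ugo":17,"w":7,"zw":66}
After op 3 (add /y 42): {"sdb":11,"ugo":17,"w":7,"y":42,"zw":66}
After op 4 (replace /sdb 40): {"sdb":40,"ugo":17,"w":7,"y":42,"zw":66}
After op 5 (add /qwx 99): {"qwx":99,"sdb":40,"ugo":17,"w":7,"y":42,"zw":66}
After op 6 (replace /w 75): {"qwx":99,"sdb":40,"ugo":17,"w":75,"y":42,"zw":66}
After op 7 (replace /w 50): {"qwx":99,"sdb":40,"ugo":17,"w":50,"y":42,"zw":66}
After op 8 (replace /ugo 4): {"qwx":99,"sdb":40,"ugo":4,"w":50,"y":42,"zw":66}
After op 9 (remove /w): {"qwx":99,"sdb":40,"ugo":4,"y":42,"zw":66}
After op 10 (replace /qwx 79): {"qwx":79,"sdb":40,"ugo":4,"y":42,"zw":66}
After op 11 (replace /ugo 22): {"qwx":79,"sdb":40,"ugo":22,"y":42,"zw":66}
After op 12 (replace /y 86): {"qwx":79,"sdb":40,"ugo":22,"y":86,"zw":66}
After op 13 (replace /zw 9): {"qwx":79,"sdb":40,"ugo":22,"y":86,"zw":9}
After op 14 (add /scy 43): {"qwx":79,"scy":43,"sdb":40,"ugo":22,"y":86,"zw":9}
After op 15 (add /d 57): {"d":57,"qwx":79,"scy":43,"sdb":40,"ugo":22,"y":86,"zw":9}
After op 16 (replace /zw 51): {"d":57,"qwx":79,"scy":43,"sdb":40,"ugo":22,"y":86,"zw":51}
After op 17 (add /sva 76): {"d":57,"qwx":79,"scy":43,"sdb":40,"sva":76,"ugo":22,"y":86,"zw":51}
After op 18 (add /ugo 85): {"d":57,"qwx":79,"scy":43,"sdb":40,"sva":76,"ugo":85,"y":86,"zw":51}
After op 19 (remove /qwx): {"d":57,"scy":43,"sdb":40,"sva":76,"ugo":85,"y":86,"zw":51}
After op 20 (replace /sdb 35): {"d":57,"scy":43,"sdb":35,"sva":76,"ugo":85,"y":86,"zw":51}
After op 21 (remove /scy): {"d":57,"sdb":35,"sva":76,"ugo":85,"y":86,"zw":51}
After op 22 (replace /zw 9): {"d":57,"sdb":35,"sva":76,"ugo":85,"y":86,"zw":9}
After op 23 (add /p 31): {"d":57,"p":31,"sdb":35,"sva":76,"ugo":85,"y":86,"zw":9}
After op 24 (replace /ugo 96): {"d":57,"p":31,"sdb":35,"sva":76,"ugo":96,"y":86,"zw":9}
After op 25 (add /co 11): {"co":11,"d":57,"p":31,"sdb":35,"sva":76,"ugo":96,"y":86,"zw":9}
Value at /sdb: 35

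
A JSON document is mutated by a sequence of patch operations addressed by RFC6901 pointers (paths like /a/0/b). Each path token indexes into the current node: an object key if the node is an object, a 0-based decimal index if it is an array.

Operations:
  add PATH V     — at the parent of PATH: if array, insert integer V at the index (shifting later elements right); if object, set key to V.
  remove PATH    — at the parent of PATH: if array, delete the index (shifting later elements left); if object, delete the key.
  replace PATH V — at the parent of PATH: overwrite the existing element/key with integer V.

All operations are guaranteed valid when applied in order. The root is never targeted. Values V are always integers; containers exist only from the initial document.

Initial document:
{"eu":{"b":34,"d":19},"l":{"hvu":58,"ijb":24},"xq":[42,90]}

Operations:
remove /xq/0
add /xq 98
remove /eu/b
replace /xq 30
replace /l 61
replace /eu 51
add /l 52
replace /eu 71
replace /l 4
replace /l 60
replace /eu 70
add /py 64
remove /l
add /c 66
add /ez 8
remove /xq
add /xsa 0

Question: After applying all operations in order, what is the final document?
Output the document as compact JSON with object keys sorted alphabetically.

Answer: {"c":66,"eu":70,"ez":8,"py":64,"xsa":0}

Derivation:
After op 1 (remove /xq/0): {"eu":{"b":34,"d":19},"l":{"hvu":58,"ijb":24},"xq":[90]}
After op 2 (add /xq 98): {"eu":{"b":34,"d":19},"l":{"hvu":58,"ijb":24},"xq":98}
After op 3 (remove /eu/b): {"eu":{"d":19},"l":{"hvu":58,"ijb":24},"xq":98}
After op 4 (replace /xq 30): {"eu":{"d":19},"l":{"hvu":58,"ijb":24},"xq":30}
After op 5 (replace /l 61): {"eu":{"d":19},"l":61,"xq":30}
After op 6 (replace /eu 51): {"eu":51,"l":61,"xq":30}
After op 7 (add /l 52): {"eu":51,"l":52,"xq":30}
After op 8 (replace /eu 71): {"eu":71,"l":52,"xq":30}
After op 9 (replace /l 4): {"eu":71,"l":4,"xq":30}
After op 10 (replace /l 60): {"eu":71,"l":60,"xq":30}
After op 11 (replace /eu 70): {"eu":70,"l":60,"xq":30}
After op 12 (add /py 64): {"eu":70,"l":60,"py":64,"xq":30}
After op 13 (remove /l): {"eu":70,"py":64,"xq":30}
After op 14 (add /c 66): {"c":66,"eu":70,"py":64,"xq":30}
After op 15 (add /ez 8): {"c":66,"eu":70,"ez":8,"py":64,"xq":30}
After op 16 (remove /xq): {"c":66,"eu":70,"ez":8,"py":64}
After op 17 (add /xsa 0): {"c":66,"eu":70,"ez":8,"py":64,"xsa":0}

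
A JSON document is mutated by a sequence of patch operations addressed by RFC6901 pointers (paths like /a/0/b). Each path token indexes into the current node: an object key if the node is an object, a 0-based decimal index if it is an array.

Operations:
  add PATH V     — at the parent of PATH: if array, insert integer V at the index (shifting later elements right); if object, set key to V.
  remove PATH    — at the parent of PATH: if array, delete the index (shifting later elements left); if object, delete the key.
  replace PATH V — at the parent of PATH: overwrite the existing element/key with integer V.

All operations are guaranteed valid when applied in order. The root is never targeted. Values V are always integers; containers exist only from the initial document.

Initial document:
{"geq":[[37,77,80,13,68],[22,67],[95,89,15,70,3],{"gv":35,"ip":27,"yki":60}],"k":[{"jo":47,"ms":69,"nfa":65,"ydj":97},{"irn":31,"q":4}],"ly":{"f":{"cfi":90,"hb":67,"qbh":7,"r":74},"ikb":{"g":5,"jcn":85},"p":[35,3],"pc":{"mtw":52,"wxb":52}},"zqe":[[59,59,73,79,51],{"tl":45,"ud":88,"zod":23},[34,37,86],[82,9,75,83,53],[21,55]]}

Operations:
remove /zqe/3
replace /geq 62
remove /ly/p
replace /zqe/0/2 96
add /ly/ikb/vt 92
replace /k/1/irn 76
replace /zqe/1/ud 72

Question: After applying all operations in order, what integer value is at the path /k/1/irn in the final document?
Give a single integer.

Answer: 76

Derivation:
After op 1 (remove /zqe/3): {"geq":[[37,77,80,13,68],[22,67],[95,89,15,70,3],{"gv":35,"ip":27,"yki":60}],"k":[{"jo":47,"ms":69,"nfa":65,"ydj":97},{"irn":31,"q":4}],"ly":{"f":{"cfi":90,"hb":67,"qbh":7,"r":74},"ikb":{"g":5,"jcn":85},"p":[35,3],"pc":{"mtw":52,"wxb":52}},"zqe":[[59,59,73,79,51],{"tl":45,"ud":88,"zod":23},[34,37,86],[21,55]]}
After op 2 (replace /geq 62): {"geq":62,"k":[{"jo":47,"ms":69,"nfa":65,"ydj":97},{"irn":31,"q":4}],"ly":{"f":{"cfi":90,"hb":67,"qbh":7,"r":74},"ikb":{"g":5,"jcn":85},"p":[35,3],"pc":{"mtw":52,"wxb":52}},"zqe":[[59,59,73,79,51],{"tl":45,"ud":88,"zod":23},[34,37,86],[21,55]]}
After op 3 (remove /ly/p): {"geq":62,"k":[{"jo":47,"ms":69,"nfa":65,"ydj":97},{"irn":31,"q":4}],"ly":{"f":{"cfi":90,"hb":67,"qbh":7,"r":74},"ikb":{"g":5,"jcn":85},"pc":{"mtw":52,"wxb":52}},"zqe":[[59,59,73,79,51],{"tl":45,"ud":88,"zod":23},[34,37,86],[21,55]]}
After op 4 (replace /zqe/0/2 96): {"geq":62,"k":[{"jo":47,"ms":69,"nfa":65,"ydj":97},{"irn":31,"q":4}],"ly":{"f":{"cfi":90,"hb":67,"qbh":7,"r":74},"ikb":{"g":5,"jcn":85},"pc":{"mtw":52,"wxb":52}},"zqe":[[59,59,96,79,51],{"tl":45,"ud":88,"zod":23},[34,37,86],[21,55]]}
After op 5 (add /ly/ikb/vt 92): {"geq":62,"k":[{"jo":47,"ms":69,"nfa":65,"ydj":97},{"irn":31,"q":4}],"ly":{"f":{"cfi":90,"hb":67,"qbh":7,"r":74},"ikb":{"g":5,"jcn":85,"vt":92},"pc":{"mtw":52,"wxb":52}},"zqe":[[59,59,96,79,51],{"tl":45,"ud":88,"zod":23},[34,37,86],[21,55]]}
After op 6 (replace /k/1/irn 76): {"geq":62,"k":[{"jo":47,"ms":69,"nfa":65,"ydj":97},{"irn":76,"q":4}],"ly":{"f":{"cfi":90,"hb":67,"qbh":7,"r":74},"ikb":{"g":5,"jcn":85,"vt":92},"pc":{"mtw":52,"wxb":52}},"zqe":[[59,59,96,79,51],{"tl":45,"ud":88,"zod":23},[34,37,86],[21,55]]}
After op 7 (replace /zqe/1/ud 72): {"geq":62,"k":[{"jo":47,"ms":69,"nfa":65,"ydj":97},{"irn":76,"q":4}],"ly":{"f":{"cfi":90,"hb":67,"qbh":7,"r":74},"ikb":{"g":5,"jcn":85,"vt":92},"pc":{"mtw":52,"wxb":52}},"zqe":[[59,59,96,79,51],{"tl":45,"ud":72,"zod":23},[34,37,86],[21,55]]}
Value at /k/1/irn: 76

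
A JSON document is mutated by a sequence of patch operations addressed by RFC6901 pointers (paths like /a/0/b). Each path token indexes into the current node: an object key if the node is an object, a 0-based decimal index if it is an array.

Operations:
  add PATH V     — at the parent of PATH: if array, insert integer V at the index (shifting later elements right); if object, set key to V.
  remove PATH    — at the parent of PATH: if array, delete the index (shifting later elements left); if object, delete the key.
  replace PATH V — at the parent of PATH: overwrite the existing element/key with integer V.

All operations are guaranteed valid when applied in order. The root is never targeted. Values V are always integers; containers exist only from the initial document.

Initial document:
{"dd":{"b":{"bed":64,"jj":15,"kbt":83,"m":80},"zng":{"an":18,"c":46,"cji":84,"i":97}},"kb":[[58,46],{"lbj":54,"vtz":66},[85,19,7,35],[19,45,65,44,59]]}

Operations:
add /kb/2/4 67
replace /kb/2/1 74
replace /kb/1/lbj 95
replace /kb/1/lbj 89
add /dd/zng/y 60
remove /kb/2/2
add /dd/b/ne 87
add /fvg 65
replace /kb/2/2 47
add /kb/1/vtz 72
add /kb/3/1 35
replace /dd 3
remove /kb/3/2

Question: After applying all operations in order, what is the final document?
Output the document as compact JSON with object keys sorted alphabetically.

Answer: {"dd":3,"fvg":65,"kb":[[58,46],{"lbj":89,"vtz":72},[85,74,47,67],[19,35,65,44,59]]}

Derivation:
After op 1 (add /kb/2/4 67): {"dd":{"b":{"bed":64,"jj":15,"kbt":83,"m":80},"zng":{"an":18,"c":46,"cji":84,"i":97}},"kb":[[58,46],{"lbj":54,"vtz":66},[85,19,7,35,67],[19,45,65,44,59]]}
After op 2 (replace /kb/2/1 74): {"dd":{"b":{"bed":64,"jj":15,"kbt":83,"m":80},"zng":{"an":18,"c":46,"cji":84,"i":97}},"kb":[[58,46],{"lbj":54,"vtz":66},[85,74,7,35,67],[19,45,65,44,59]]}
After op 3 (replace /kb/1/lbj 95): {"dd":{"b":{"bed":64,"jj":15,"kbt":83,"m":80},"zng":{"an":18,"c":46,"cji":84,"i":97}},"kb":[[58,46],{"lbj":95,"vtz":66},[85,74,7,35,67],[19,45,65,44,59]]}
After op 4 (replace /kb/1/lbj 89): {"dd":{"b":{"bed":64,"jj":15,"kbt":83,"m":80},"zng":{"an":18,"c":46,"cji":84,"i":97}},"kb":[[58,46],{"lbj":89,"vtz":66},[85,74,7,35,67],[19,45,65,44,59]]}
After op 5 (add /dd/zng/y 60): {"dd":{"b":{"bed":64,"jj":15,"kbt":83,"m":80},"zng":{"an":18,"c":46,"cji":84,"i":97,"y":60}},"kb":[[58,46],{"lbj":89,"vtz":66},[85,74,7,35,67],[19,45,65,44,59]]}
After op 6 (remove /kb/2/2): {"dd":{"b":{"bed":64,"jj":15,"kbt":83,"m":80},"zng":{"an":18,"c":46,"cji":84,"i":97,"y":60}},"kb":[[58,46],{"lbj":89,"vtz":66},[85,74,35,67],[19,45,65,44,59]]}
After op 7 (add /dd/b/ne 87): {"dd":{"b":{"bed":64,"jj":15,"kbt":83,"m":80,"ne":87},"zng":{"an":18,"c":46,"cji":84,"i":97,"y":60}},"kb":[[58,46],{"lbj":89,"vtz":66},[85,74,35,67],[19,45,65,44,59]]}
After op 8 (add /fvg 65): {"dd":{"b":{"bed":64,"jj":15,"kbt":83,"m":80,"ne":87},"zng":{"an":18,"c":46,"cji":84,"i":97,"y":60}},"fvg":65,"kb":[[58,46],{"lbj":89,"vtz":66},[85,74,35,67],[19,45,65,44,59]]}
After op 9 (replace /kb/2/2 47): {"dd":{"b":{"bed":64,"jj":15,"kbt":83,"m":80,"ne":87},"zng":{"an":18,"c":46,"cji":84,"i":97,"y":60}},"fvg":65,"kb":[[58,46],{"lbj":89,"vtz":66},[85,74,47,67],[19,45,65,44,59]]}
After op 10 (add /kb/1/vtz 72): {"dd":{"b":{"bed":64,"jj":15,"kbt":83,"m":80,"ne":87},"zng":{"an":18,"c":46,"cji":84,"i":97,"y":60}},"fvg":65,"kb":[[58,46],{"lbj":89,"vtz":72},[85,74,47,67],[19,45,65,44,59]]}
After op 11 (add /kb/3/1 35): {"dd":{"b":{"bed":64,"jj":15,"kbt":83,"m":80,"ne":87},"zng":{"an":18,"c":46,"cji":84,"i":97,"y":60}},"fvg":65,"kb":[[58,46],{"lbj":89,"vtz":72},[85,74,47,67],[19,35,45,65,44,59]]}
After op 12 (replace /dd 3): {"dd":3,"fvg":65,"kb":[[58,46],{"lbj":89,"vtz":72},[85,74,47,67],[19,35,45,65,44,59]]}
After op 13 (remove /kb/3/2): {"dd":3,"fvg":65,"kb":[[58,46],{"lbj":89,"vtz":72},[85,74,47,67],[19,35,65,44,59]]}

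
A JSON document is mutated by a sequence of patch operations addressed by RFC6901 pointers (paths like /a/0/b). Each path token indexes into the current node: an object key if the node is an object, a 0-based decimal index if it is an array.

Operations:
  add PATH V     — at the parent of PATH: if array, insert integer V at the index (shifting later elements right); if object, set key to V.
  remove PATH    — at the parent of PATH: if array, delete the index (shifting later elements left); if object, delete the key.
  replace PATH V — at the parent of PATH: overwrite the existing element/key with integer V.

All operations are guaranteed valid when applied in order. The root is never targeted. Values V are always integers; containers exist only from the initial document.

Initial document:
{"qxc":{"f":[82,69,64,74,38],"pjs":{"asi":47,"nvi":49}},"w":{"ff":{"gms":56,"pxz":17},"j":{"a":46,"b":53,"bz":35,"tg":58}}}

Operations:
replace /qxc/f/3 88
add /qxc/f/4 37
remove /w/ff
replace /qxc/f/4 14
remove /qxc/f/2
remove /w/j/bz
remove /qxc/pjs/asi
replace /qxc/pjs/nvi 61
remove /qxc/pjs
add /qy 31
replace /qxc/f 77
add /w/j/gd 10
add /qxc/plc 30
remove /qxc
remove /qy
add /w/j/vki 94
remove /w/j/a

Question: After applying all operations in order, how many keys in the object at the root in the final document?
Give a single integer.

After op 1 (replace /qxc/f/3 88): {"qxc":{"f":[82,69,64,88,38],"pjs":{"asi":47,"nvi":49}},"w":{"ff":{"gms":56,"pxz":17},"j":{"a":46,"b":53,"bz":35,"tg":58}}}
After op 2 (add /qxc/f/4 37): {"qxc":{"f":[82,69,64,88,37,38],"pjs":{"asi":47,"nvi":49}},"w":{"ff":{"gms":56,"pxz":17},"j":{"a":46,"b":53,"bz":35,"tg":58}}}
After op 3 (remove /w/ff): {"qxc":{"f":[82,69,64,88,37,38],"pjs":{"asi":47,"nvi":49}},"w":{"j":{"a":46,"b":53,"bz":35,"tg":58}}}
After op 4 (replace /qxc/f/4 14): {"qxc":{"f":[82,69,64,88,14,38],"pjs":{"asi":47,"nvi":49}},"w":{"j":{"a":46,"b":53,"bz":35,"tg":58}}}
After op 5 (remove /qxc/f/2): {"qxc":{"f":[82,69,88,14,38],"pjs":{"asi":47,"nvi":49}},"w":{"j":{"a":46,"b":53,"bz":35,"tg":58}}}
After op 6 (remove /w/j/bz): {"qxc":{"f":[82,69,88,14,38],"pjs":{"asi":47,"nvi":49}},"w":{"j":{"a":46,"b":53,"tg":58}}}
After op 7 (remove /qxc/pjs/asi): {"qxc":{"f":[82,69,88,14,38],"pjs":{"nvi":49}},"w":{"j":{"a":46,"b":53,"tg":58}}}
After op 8 (replace /qxc/pjs/nvi 61): {"qxc":{"f":[82,69,88,14,38],"pjs":{"nvi":61}},"w":{"j":{"a":46,"b":53,"tg":58}}}
After op 9 (remove /qxc/pjs): {"qxc":{"f":[82,69,88,14,38]},"w":{"j":{"a":46,"b":53,"tg":58}}}
After op 10 (add /qy 31): {"qxc":{"f":[82,69,88,14,38]},"qy":31,"w":{"j":{"a":46,"b":53,"tg":58}}}
After op 11 (replace /qxc/f 77): {"qxc":{"f":77},"qy":31,"w":{"j":{"a":46,"b":53,"tg":58}}}
After op 12 (add /w/j/gd 10): {"qxc":{"f":77},"qy":31,"w":{"j":{"a":46,"b":53,"gd":10,"tg":58}}}
After op 13 (add /qxc/plc 30): {"qxc":{"f":77,"plc":30},"qy":31,"w":{"j":{"a":46,"b":53,"gd":10,"tg":58}}}
After op 14 (remove /qxc): {"qy":31,"w":{"j":{"a":46,"b":53,"gd":10,"tg":58}}}
After op 15 (remove /qy): {"w":{"j":{"a":46,"b":53,"gd":10,"tg":58}}}
After op 16 (add /w/j/vki 94): {"w":{"j":{"a":46,"b":53,"gd":10,"tg":58,"vki":94}}}
After op 17 (remove /w/j/a): {"w":{"j":{"b":53,"gd":10,"tg":58,"vki":94}}}
Size at the root: 1

Answer: 1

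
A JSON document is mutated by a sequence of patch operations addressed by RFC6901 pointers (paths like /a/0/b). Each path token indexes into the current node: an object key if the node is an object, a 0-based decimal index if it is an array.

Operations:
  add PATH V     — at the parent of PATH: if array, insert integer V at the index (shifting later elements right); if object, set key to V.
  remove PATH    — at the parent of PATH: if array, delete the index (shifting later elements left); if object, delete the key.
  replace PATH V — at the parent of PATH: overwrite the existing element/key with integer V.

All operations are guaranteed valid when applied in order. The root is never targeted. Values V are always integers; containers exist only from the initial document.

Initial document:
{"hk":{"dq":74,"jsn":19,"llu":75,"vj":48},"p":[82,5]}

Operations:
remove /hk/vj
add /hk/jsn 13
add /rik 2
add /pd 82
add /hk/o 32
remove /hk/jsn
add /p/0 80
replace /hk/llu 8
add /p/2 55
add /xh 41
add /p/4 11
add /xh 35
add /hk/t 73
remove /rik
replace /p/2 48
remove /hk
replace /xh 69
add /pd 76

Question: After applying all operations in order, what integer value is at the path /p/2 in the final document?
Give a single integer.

Answer: 48

Derivation:
After op 1 (remove /hk/vj): {"hk":{"dq":74,"jsn":19,"llu":75},"p":[82,5]}
After op 2 (add /hk/jsn 13): {"hk":{"dq":74,"jsn":13,"llu":75},"p":[82,5]}
After op 3 (add /rik 2): {"hk":{"dq":74,"jsn":13,"llu":75},"p":[82,5],"rik":2}
After op 4 (add /pd 82): {"hk":{"dq":74,"jsn":13,"llu":75},"p":[82,5],"pd":82,"rik":2}
After op 5 (add /hk/o 32): {"hk":{"dq":74,"jsn":13,"llu":75,"o":32},"p":[82,5],"pd":82,"rik":2}
After op 6 (remove /hk/jsn): {"hk":{"dq":74,"llu":75,"o":32},"p":[82,5],"pd":82,"rik":2}
After op 7 (add /p/0 80): {"hk":{"dq":74,"llu":75,"o":32},"p":[80,82,5],"pd":82,"rik":2}
After op 8 (replace /hk/llu 8): {"hk":{"dq":74,"llu":8,"o":32},"p":[80,82,5],"pd":82,"rik":2}
After op 9 (add /p/2 55): {"hk":{"dq":74,"llu":8,"o":32},"p":[80,82,55,5],"pd":82,"rik":2}
After op 10 (add /xh 41): {"hk":{"dq":74,"llu":8,"o":32},"p":[80,82,55,5],"pd":82,"rik":2,"xh":41}
After op 11 (add /p/4 11): {"hk":{"dq":74,"llu":8,"o":32},"p":[80,82,55,5,11],"pd":82,"rik":2,"xh":41}
After op 12 (add /xh 35): {"hk":{"dq":74,"llu":8,"o":32},"p":[80,82,55,5,11],"pd":82,"rik":2,"xh":35}
After op 13 (add /hk/t 73): {"hk":{"dq":74,"llu":8,"o":32,"t":73},"p":[80,82,55,5,11],"pd":82,"rik":2,"xh":35}
After op 14 (remove /rik): {"hk":{"dq":74,"llu":8,"o":32,"t":73},"p":[80,82,55,5,11],"pd":82,"xh":35}
After op 15 (replace /p/2 48): {"hk":{"dq":74,"llu":8,"o":32,"t":73},"p":[80,82,48,5,11],"pd":82,"xh":35}
After op 16 (remove /hk): {"p":[80,82,48,5,11],"pd":82,"xh":35}
After op 17 (replace /xh 69): {"p":[80,82,48,5,11],"pd":82,"xh":69}
After op 18 (add /pd 76): {"p":[80,82,48,5,11],"pd":76,"xh":69}
Value at /p/2: 48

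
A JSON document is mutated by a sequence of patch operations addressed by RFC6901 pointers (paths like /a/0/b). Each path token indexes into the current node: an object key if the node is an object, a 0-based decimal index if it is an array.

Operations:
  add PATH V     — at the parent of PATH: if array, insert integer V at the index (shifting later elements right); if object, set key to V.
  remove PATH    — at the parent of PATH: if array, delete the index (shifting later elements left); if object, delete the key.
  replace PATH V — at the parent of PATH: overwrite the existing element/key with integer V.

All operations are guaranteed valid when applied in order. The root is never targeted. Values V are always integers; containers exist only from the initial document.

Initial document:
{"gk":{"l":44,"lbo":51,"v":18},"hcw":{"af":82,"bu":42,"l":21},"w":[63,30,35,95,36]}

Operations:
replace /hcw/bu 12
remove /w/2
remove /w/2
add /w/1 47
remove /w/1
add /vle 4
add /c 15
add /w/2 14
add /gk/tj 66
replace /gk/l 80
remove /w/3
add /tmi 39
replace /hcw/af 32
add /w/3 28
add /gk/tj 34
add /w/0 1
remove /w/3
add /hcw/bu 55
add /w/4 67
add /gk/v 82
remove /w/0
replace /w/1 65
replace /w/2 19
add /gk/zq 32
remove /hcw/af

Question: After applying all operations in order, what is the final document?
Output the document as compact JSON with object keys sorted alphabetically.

After op 1 (replace /hcw/bu 12): {"gk":{"l":44,"lbo":51,"v":18},"hcw":{"af":82,"bu":12,"l":21},"w":[63,30,35,95,36]}
After op 2 (remove /w/2): {"gk":{"l":44,"lbo":51,"v":18},"hcw":{"af":82,"bu":12,"l":21},"w":[63,30,95,36]}
After op 3 (remove /w/2): {"gk":{"l":44,"lbo":51,"v":18},"hcw":{"af":82,"bu":12,"l":21},"w":[63,30,36]}
After op 4 (add /w/1 47): {"gk":{"l":44,"lbo":51,"v":18},"hcw":{"af":82,"bu":12,"l":21},"w":[63,47,30,36]}
After op 5 (remove /w/1): {"gk":{"l":44,"lbo":51,"v":18},"hcw":{"af":82,"bu":12,"l":21},"w":[63,30,36]}
After op 6 (add /vle 4): {"gk":{"l":44,"lbo":51,"v":18},"hcw":{"af":82,"bu":12,"l":21},"vle":4,"w":[63,30,36]}
After op 7 (add /c 15): {"c":15,"gk":{"l":44,"lbo":51,"v":18},"hcw":{"af":82,"bu":12,"l":21},"vle":4,"w":[63,30,36]}
After op 8 (add /w/2 14): {"c":15,"gk":{"l":44,"lbo":51,"v":18},"hcw":{"af":82,"bu":12,"l":21},"vle":4,"w":[63,30,14,36]}
After op 9 (add /gk/tj 66): {"c":15,"gk":{"l":44,"lbo":51,"tj":66,"v":18},"hcw":{"af":82,"bu":12,"l":21},"vle":4,"w":[63,30,14,36]}
After op 10 (replace /gk/l 80): {"c":15,"gk":{"l":80,"lbo":51,"tj":66,"v":18},"hcw":{"af":82,"bu":12,"l":21},"vle":4,"w":[63,30,14,36]}
After op 11 (remove /w/3): {"c":15,"gk":{"l":80,"lbo":51,"tj":66,"v":18},"hcw":{"af":82,"bu":12,"l":21},"vle":4,"w":[63,30,14]}
After op 12 (add /tmi 39): {"c":15,"gk":{"l":80,"lbo":51,"tj":66,"v":18},"hcw":{"af":82,"bu":12,"l":21},"tmi":39,"vle":4,"w":[63,30,14]}
After op 13 (replace /hcw/af 32): {"c":15,"gk":{"l":80,"lbo":51,"tj":66,"v":18},"hcw":{"af":32,"bu":12,"l":21},"tmi":39,"vle":4,"w":[63,30,14]}
After op 14 (add /w/3 28): {"c":15,"gk":{"l":80,"lbo":51,"tj":66,"v":18},"hcw":{"af":32,"bu":12,"l":21},"tmi":39,"vle":4,"w":[63,30,14,28]}
After op 15 (add /gk/tj 34): {"c":15,"gk":{"l":80,"lbo":51,"tj":34,"v":18},"hcw":{"af":32,"bu":12,"l":21},"tmi":39,"vle":4,"w":[63,30,14,28]}
After op 16 (add /w/0 1): {"c":15,"gk":{"l":80,"lbo":51,"tj":34,"v":18},"hcw":{"af":32,"bu":12,"l":21},"tmi":39,"vle":4,"w":[1,63,30,14,28]}
After op 17 (remove /w/3): {"c":15,"gk":{"l":80,"lbo":51,"tj":34,"v":18},"hcw":{"af":32,"bu":12,"l":21},"tmi":39,"vle":4,"w":[1,63,30,28]}
After op 18 (add /hcw/bu 55): {"c":15,"gk":{"l":80,"lbo":51,"tj":34,"v":18},"hcw":{"af":32,"bu":55,"l":21},"tmi":39,"vle":4,"w":[1,63,30,28]}
After op 19 (add /w/4 67): {"c":15,"gk":{"l":80,"lbo":51,"tj":34,"v":18},"hcw":{"af":32,"bu":55,"l":21},"tmi":39,"vle":4,"w":[1,63,30,28,67]}
After op 20 (add /gk/v 82): {"c":15,"gk":{"l":80,"lbo":51,"tj":34,"v":82},"hcw":{"af":32,"bu":55,"l":21},"tmi":39,"vle":4,"w":[1,63,30,28,67]}
After op 21 (remove /w/0): {"c":15,"gk":{"l":80,"lbo":51,"tj":34,"v":82},"hcw":{"af":32,"bu":55,"l":21},"tmi":39,"vle":4,"w":[63,30,28,67]}
After op 22 (replace /w/1 65): {"c":15,"gk":{"l":80,"lbo":51,"tj":34,"v":82},"hcw":{"af":32,"bu":55,"l":21},"tmi":39,"vle":4,"w":[63,65,28,67]}
After op 23 (replace /w/2 19): {"c":15,"gk":{"l":80,"lbo":51,"tj":34,"v":82},"hcw":{"af":32,"bu":55,"l":21},"tmi":39,"vle":4,"w":[63,65,19,67]}
After op 24 (add /gk/zq 32): {"c":15,"gk":{"l":80,"lbo":51,"tj":34,"v":82,"zq":32},"hcw":{"af":32,"bu":55,"l":21},"tmi":39,"vle":4,"w":[63,65,19,67]}
After op 25 (remove /hcw/af): {"c":15,"gk":{"l":80,"lbo":51,"tj":34,"v":82,"zq":32},"hcw":{"bu":55,"l":21},"tmi":39,"vle":4,"w":[63,65,19,67]}

Answer: {"c":15,"gk":{"l":80,"lbo":51,"tj":34,"v":82,"zq":32},"hcw":{"bu":55,"l":21},"tmi":39,"vle":4,"w":[63,65,19,67]}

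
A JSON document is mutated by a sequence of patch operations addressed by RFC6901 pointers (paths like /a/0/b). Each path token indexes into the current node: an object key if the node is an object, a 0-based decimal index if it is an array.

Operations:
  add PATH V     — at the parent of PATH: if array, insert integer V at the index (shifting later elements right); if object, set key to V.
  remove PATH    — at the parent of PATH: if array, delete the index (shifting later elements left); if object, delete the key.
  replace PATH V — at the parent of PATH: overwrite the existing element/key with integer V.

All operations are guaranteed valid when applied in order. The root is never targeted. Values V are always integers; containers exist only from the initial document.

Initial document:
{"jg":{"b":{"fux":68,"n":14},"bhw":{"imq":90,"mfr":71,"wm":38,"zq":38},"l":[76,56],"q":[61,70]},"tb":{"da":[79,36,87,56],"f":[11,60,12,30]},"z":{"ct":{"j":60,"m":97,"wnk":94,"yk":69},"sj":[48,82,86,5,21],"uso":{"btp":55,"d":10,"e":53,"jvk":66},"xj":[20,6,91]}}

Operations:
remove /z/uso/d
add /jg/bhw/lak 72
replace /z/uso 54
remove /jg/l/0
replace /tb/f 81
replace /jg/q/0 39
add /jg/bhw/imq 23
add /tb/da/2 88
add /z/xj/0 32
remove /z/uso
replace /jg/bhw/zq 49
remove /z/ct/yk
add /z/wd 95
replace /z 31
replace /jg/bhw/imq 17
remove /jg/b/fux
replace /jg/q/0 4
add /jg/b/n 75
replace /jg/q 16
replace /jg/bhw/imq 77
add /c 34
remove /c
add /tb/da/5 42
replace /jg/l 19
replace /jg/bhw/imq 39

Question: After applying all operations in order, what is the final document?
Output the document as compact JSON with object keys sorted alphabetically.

Answer: {"jg":{"b":{"n":75},"bhw":{"imq":39,"lak":72,"mfr":71,"wm":38,"zq":49},"l":19,"q":16},"tb":{"da":[79,36,88,87,56,42],"f":81},"z":31}

Derivation:
After op 1 (remove /z/uso/d): {"jg":{"b":{"fux":68,"n":14},"bhw":{"imq":90,"mfr":71,"wm":38,"zq":38},"l":[76,56],"q":[61,70]},"tb":{"da":[79,36,87,56],"f":[11,60,12,30]},"z":{"ct":{"j":60,"m":97,"wnk":94,"yk":69},"sj":[48,82,86,5,21],"uso":{"btp":55,"e":53,"jvk":66},"xj":[20,6,91]}}
After op 2 (add /jg/bhw/lak 72): {"jg":{"b":{"fux":68,"n":14},"bhw":{"imq":90,"lak":72,"mfr":71,"wm":38,"zq":38},"l":[76,56],"q":[61,70]},"tb":{"da":[79,36,87,56],"f":[11,60,12,30]},"z":{"ct":{"j":60,"m":97,"wnk":94,"yk":69},"sj":[48,82,86,5,21],"uso":{"btp":55,"e":53,"jvk":66},"xj":[20,6,91]}}
After op 3 (replace /z/uso 54): {"jg":{"b":{"fux":68,"n":14},"bhw":{"imq":90,"lak":72,"mfr":71,"wm":38,"zq":38},"l":[76,56],"q":[61,70]},"tb":{"da":[79,36,87,56],"f":[11,60,12,30]},"z":{"ct":{"j":60,"m":97,"wnk":94,"yk":69},"sj":[48,82,86,5,21],"uso":54,"xj":[20,6,91]}}
After op 4 (remove /jg/l/0): {"jg":{"b":{"fux":68,"n":14},"bhw":{"imq":90,"lak":72,"mfr":71,"wm":38,"zq":38},"l":[56],"q":[61,70]},"tb":{"da":[79,36,87,56],"f":[11,60,12,30]},"z":{"ct":{"j":60,"m":97,"wnk":94,"yk":69},"sj":[48,82,86,5,21],"uso":54,"xj":[20,6,91]}}
After op 5 (replace /tb/f 81): {"jg":{"b":{"fux":68,"n":14},"bhw":{"imq":90,"lak":72,"mfr":71,"wm":38,"zq":38},"l":[56],"q":[61,70]},"tb":{"da":[79,36,87,56],"f":81},"z":{"ct":{"j":60,"m":97,"wnk":94,"yk":69},"sj":[48,82,86,5,21],"uso":54,"xj":[20,6,91]}}
After op 6 (replace /jg/q/0 39): {"jg":{"b":{"fux":68,"n":14},"bhw":{"imq":90,"lak":72,"mfr":71,"wm":38,"zq":38},"l":[56],"q":[39,70]},"tb":{"da":[79,36,87,56],"f":81},"z":{"ct":{"j":60,"m":97,"wnk":94,"yk":69},"sj":[48,82,86,5,21],"uso":54,"xj":[20,6,91]}}
After op 7 (add /jg/bhw/imq 23): {"jg":{"b":{"fux":68,"n":14},"bhw":{"imq":23,"lak":72,"mfr":71,"wm":38,"zq":38},"l":[56],"q":[39,70]},"tb":{"da":[79,36,87,56],"f":81},"z":{"ct":{"j":60,"m":97,"wnk":94,"yk":69},"sj":[48,82,86,5,21],"uso":54,"xj":[20,6,91]}}
After op 8 (add /tb/da/2 88): {"jg":{"b":{"fux":68,"n":14},"bhw":{"imq":23,"lak":72,"mfr":71,"wm":38,"zq":38},"l":[56],"q":[39,70]},"tb":{"da":[79,36,88,87,56],"f":81},"z":{"ct":{"j":60,"m":97,"wnk":94,"yk":69},"sj":[48,82,86,5,21],"uso":54,"xj":[20,6,91]}}
After op 9 (add /z/xj/0 32): {"jg":{"b":{"fux":68,"n":14},"bhw":{"imq":23,"lak":72,"mfr":71,"wm":38,"zq":38},"l":[56],"q":[39,70]},"tb":{"da":[79,36,88,87,56],"f":81},"z":{"ct":{"j":60,"m":97,"wnk":94,"yk":69},"sj":[48,82,86,5,21],"uso":54,"xj":[32,20,6,91]}}
After op 10 (remove /z/uso): {"jg":{"b":{"fux":68,"n":14},"bhw":{"imq":23,"lak":72,"mfr":71,"wm":38,"zq":38},"l":[56],"q":[39,70]},"tb":{"da":[79,36,88,87,56],"f":81},"z":{"ct":{"j":60,"m":97,"wnk":94,"yk":69},"sj":[48,82,86,5,21],"xj":[32,20,6,91]}}
After op 11 (replace /jg/bhw/zq 49): {"jg":{"b":{"fux":68,"n":14},"bhw":{"imq":23,"lak":72,"mfr":71,"wm":38,"zq":49},"l":[56],"q":[39,70]},"tb":{"da":[79,36,88,87,56],"f":81},"z":{"ct":{"j":60,"m":97,"wnk":94,"yk":69},"sj":[48,82,86,5,21],"xj":[32,20,6,91]}}
After op 12 (remove /z/ct/yk): {"jg":{"b":{"fux":68,"n":14},"bhw":{"imq":23,"lak":72,"mfr":71,"wm":38,"zq":49},"l":[56],"q":[39,70]},"tb":{"da":[79,36,88,87,56],"f":81},"z":{"ct":{"j":60,"m":97,"wnk":94},"sj":[48,82,86,5,21],"xj":[32,20,6,91]}}
After op 13 (add /z/wd 95): {"jg":{"b":{"fux":68,"n":14},"bhw":{"imq":23,"lak":72,"mfr":71,"wm":38,"zq":49},"l":[56],"q":[39,70]},"tb":{"da":[79,36,88,87,56],"f":81},"z":{"ct":{"j":60,"m":97,"wnk":94},"sj":[48,82,86,5,21],"wd":95,"xj":[32,20,6,91]}}
After op 14 (replace /z 31): {"jg":{"b":{"fux":68,"n":14},"bhw":{"imq":23,"lak":72,"mfr":71,"wm":38,"zq":49},"l":[56],"q":[39,70]},"tb":{"da":[79,36,88,87,56],"f":81},"z":31}
After op 15 (replace /jg/bhw/imq 17): {"jg":{"b":{"fux":68,"n":14},"bhw":{"imq":17,"lak":72,"mfr":71,"wm":38,"zq":49},"l":[56],"q":[39,70]},"tb":{"da":[79,36,88,87,56],"f":81},"z":31}
After op 16 (remove /jg/b/fux): {"jg":{"b":{"n":14},"bhw":{"imq":17,"lak":72,"mfr":71,"wm":38,"zq":49},"l":[56],"q":[39,70]},"tb":{"da":[79,36,88,87,56],"f":81},"z":31}
After op 17 (replace /jg/q/0 4): {"jg":{"b":{"n":14},"bhw":{"imq":17,"lak":72,"mfr":71,"wm":38,"zq":49},"l":[56],"q":[4,70]},"tb":{"da":[79,36,88,87,56],"f":81},"z":31}
After op 18 (add /jg/b/n 75): {"jg":{"b":{"n":75},"bhw":{"imq":17,"lak":72,"mfr":71,"wm":38,"zq":49},"l":[56],"q":[4,70]},"tb":{"da":[79,36,88,87,56],"f":81},"z":31}
After op 19 (replace /jg/q 16): {"jg":{"b":{"n":75},"bhw":{"imq":17,"lak":72,"mfr":71,"wm":38,"zq":49},"l":[56],"q":16},"tb":{"da":[79,36,88,87,56],"f":81},"z":31}
After op 20 (replace /jg/bhw/imq 77): {"jg":{"b":{"n":75},"bhw":{"imq":77,"lak":72,"mfr":71,"wm":38,"zq":49},"l":[56],"q":16},"tb":{"da":[79,36,88,87,56],"f":81},"z":31}
After op 21 (add /c 34): {"c":34,"jg":{"b":{"n":75},"bhw":{"imq":77,"lak":72,"mfr":71,"wm":38,"zq":49},"l":[56],"q":16},"tb":{"da":[79,36,88,87,56],"f":81},"z":31}
After op 22 (remove /c): {"jg":{"b":{"n":75},"bhw":{"imq":77,"lak":72,"mfr":71,"wm":38,"zq":49},"l":[56],"q":16},"tb":{"da":[79,36,88,87,56],"f":81},"z":31}
After op 23 (add /tb/da/5 42): {"jg":{"b":{"n":75},"bhw":{"imq":77,"lak":72,"mfr":71,"wm":38,"zq":49},"l":[56],"q":16},"tb":{"da":[79,36,88,87,56,42],"f":81},"z":31}
After op 24 (replace /jg/l 19): {"jg":{"b":{"n":75},"bhw":{"imq":77,"lak":72,"mfr":71,"wm":38,"zq":49},"l":19,"q":16},"tb":{"da":[79,36,88,87,56,42],"f":81},"z":31}
After op 25 (replace /jg/bhw/imq 39): {"jg":{"b":{"n":75},"bhw":{"imq":39,"lak":72,"mfr":71,"wm":38,"zq":49},"l":19,"q":16},"tb":{"da":[79,36,88,87,56,42],"f":81},"z":31}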